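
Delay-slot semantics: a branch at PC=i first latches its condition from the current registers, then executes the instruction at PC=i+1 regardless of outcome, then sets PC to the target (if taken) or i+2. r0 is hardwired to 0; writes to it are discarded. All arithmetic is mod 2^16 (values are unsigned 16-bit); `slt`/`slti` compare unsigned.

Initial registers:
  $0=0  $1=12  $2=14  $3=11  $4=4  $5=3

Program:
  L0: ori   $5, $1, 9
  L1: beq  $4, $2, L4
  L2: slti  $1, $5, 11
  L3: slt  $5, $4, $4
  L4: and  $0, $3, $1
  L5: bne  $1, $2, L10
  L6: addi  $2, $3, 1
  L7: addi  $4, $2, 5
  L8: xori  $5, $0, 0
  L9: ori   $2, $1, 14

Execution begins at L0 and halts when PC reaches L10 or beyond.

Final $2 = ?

[0] ori   $5, $1, 9  →  {$0:0, $1:12, $2:14, $3:11, $4:4, $5:13}
[1] beq  $4, $2, L4  →  {$0:0, $1:12, $2:14, $3:11, $4:4, $5:13}  ⟨branch fallthrough⟩
[2] slti  $1, $5, 11  →  {$0:0, $1:0, $2:14, $3:11, $4:4, $5:13}
[3] slt  $5, $4, $4  →  {$0:0, $1:0, $2:14, $3:11, $4:4, $5:0}
[4] and  $0, $3, $1  →  {$0:0, $1:0, $2:14, $3:11, $4:4, $5:0}
[5] bne  $1, $2, L10  →  {$0:0, $1:0, $2:14, $3:11, $4:4, $5:0}  ⟨branch taken⟩
[6] addi  $2, $3, 1  →  {$0:0, $1:0, $2:12, $3:11, $4:4, $5:0}

12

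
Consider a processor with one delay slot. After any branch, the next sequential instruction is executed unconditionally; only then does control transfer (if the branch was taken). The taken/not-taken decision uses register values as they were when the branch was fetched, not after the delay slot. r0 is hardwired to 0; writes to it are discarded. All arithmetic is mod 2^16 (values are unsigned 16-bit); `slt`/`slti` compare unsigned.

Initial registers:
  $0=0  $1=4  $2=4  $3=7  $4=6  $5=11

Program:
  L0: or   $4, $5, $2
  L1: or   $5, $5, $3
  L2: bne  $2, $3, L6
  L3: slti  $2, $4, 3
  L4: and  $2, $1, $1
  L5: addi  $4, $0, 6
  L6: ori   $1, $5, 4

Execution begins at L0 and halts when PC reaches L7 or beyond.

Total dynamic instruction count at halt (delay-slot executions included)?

5

[0] or   $4, $5, $2  →  {$0:0, $1:4, $2:4, $3:7, $4:15, $5:11}
[1] or   $5, $5, $3  →  {$0:0, $1:4, $2:4, $3:7, $4:15, $5:15}
[2] bne  $2, $3, L6  →  {$0:0, $1:4, $2:4, $3:7, $4:15, $5:15}  ⟨branch taken⟩
[3] slti  $2, $4, 3  →  {$0:0, $1:4, $2:0, $3:7, $4:15, $5:15}
[6] ori   $1, $5, 4  →  {$0:0, $1:15, $2:0, $3:7, $4:15, $5:15}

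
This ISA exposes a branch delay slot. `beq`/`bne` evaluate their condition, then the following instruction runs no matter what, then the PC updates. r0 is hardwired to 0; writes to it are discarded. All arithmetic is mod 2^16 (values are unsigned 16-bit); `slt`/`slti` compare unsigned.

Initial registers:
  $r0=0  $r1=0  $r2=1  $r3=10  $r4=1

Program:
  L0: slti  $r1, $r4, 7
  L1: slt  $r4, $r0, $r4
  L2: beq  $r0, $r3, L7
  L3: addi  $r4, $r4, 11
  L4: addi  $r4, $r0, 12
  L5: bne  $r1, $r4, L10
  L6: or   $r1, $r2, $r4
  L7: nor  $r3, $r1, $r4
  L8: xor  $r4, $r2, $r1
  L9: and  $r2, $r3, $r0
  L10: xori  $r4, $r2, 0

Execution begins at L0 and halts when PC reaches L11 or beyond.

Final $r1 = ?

PC=0  slti  $r1, $r4, 7      | $r0=0 $r1=1 $r2=1 $r3=10 $r4=1
PC=1  slt  $r4, $r0, $r4     | $r0=0 $r1=1 $r2=1 $r3=10 $r4=1
PC=2  beq  $r0, $r3, L7      | $r0=0 $r1=1 $r2=1 $r3=10 $r4=1  [not taken]
PC=3  addi  $r4, $r4, 11     | $r0=0 $r1=1 $r2=1 $r3=10 $r4=12
PC=4  addi  $r4, $r0, 12     | $r0=0 $r1=1 $r2=1 $r3=10 $r4=12
PC=5  bne  $r1, $r4, L10     | $r0=0 $r1=1 $r2=1 $r3=10 $r4=12  [TAKEN]
PC=6  or   $r1, $r2, $r4     | $r0=0 $r1=13 $r2=1 $r3=10 $r4=12
PC=10 xori  $r4, $r2, 0      | $r0=0 $r1=13 $r2=1 $r3=10 $r4=1

13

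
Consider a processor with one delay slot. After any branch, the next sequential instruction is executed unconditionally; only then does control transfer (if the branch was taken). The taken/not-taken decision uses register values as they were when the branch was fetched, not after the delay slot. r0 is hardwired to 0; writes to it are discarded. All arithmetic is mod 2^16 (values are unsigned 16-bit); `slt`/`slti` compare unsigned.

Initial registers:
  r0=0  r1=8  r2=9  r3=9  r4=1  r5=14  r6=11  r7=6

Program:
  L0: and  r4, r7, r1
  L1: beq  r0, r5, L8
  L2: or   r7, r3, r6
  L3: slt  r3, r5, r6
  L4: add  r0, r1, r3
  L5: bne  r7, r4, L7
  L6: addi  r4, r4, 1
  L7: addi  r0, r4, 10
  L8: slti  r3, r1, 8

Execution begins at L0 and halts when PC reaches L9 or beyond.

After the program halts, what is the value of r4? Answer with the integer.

#0 and  r4, r7, r1 ; 0/8/9/9/0/14/11/6
#1 beq  r0, r5, L8 ; 0/8/9/9/0/14/11/6 ; →fallthru
#2 or   r7, r3, r6 ; 0/8/9/9/0/14/11/11
#3 slt  r3, r5, r6 ; 0/8/9/0/0/14/11/11
#4 add  r0, r1, r3 ; 0/8/9/0/0/14/11/11
#5 bne  r7, r4, L7 ; 0/8/9/0/0/14/11/11 ; →target
#6 addi  r4, r4, 1 ; 0/8/9/0/1/14/11/11
#7 addi  r0, r4, 10 ; 0/8/9/0/1/14/11/11
#8 slti  r3, r1, 8 ; 0/8/9/0/1/14/11/11

1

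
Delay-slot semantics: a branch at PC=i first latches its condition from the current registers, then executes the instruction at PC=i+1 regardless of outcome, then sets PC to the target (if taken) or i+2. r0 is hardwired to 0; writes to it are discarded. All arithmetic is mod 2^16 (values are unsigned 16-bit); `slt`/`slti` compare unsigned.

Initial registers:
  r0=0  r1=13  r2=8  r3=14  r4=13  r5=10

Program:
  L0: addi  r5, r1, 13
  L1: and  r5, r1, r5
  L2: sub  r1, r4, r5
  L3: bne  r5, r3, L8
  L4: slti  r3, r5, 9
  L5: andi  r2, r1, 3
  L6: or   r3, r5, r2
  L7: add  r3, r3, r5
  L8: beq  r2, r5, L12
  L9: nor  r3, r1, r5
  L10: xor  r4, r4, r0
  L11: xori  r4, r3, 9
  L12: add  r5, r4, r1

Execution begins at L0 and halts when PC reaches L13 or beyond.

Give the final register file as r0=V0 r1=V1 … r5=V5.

r0=0 r1=5 r2=8 r3=65522 r4=13 r5=18

[0] addi  r5, r1, 13  →  {r0:0, r1:13, r2:8, r3:14, r4:13, r5:26}
[1] and  r5, r1, r5  →  {r0:0, r1:13, r2:8, r3:14, r4:13, r5:8}
[2] sub  r1, r4, r5  →  {r0:0, r1:5, r2:8, r3:14, r4:13, r5:8}
[3] bne  r5, r3, L8  →  {r0:0, r1:5, r2:8, r3:14, r4:13, r5:8}  ⟨branch taken⟩
[4] slti  r3, r5, 9  →  {r0:0, r1:5, r2:8, r3:1, r4:13, r5:8}
[8] beq  r2, r5, L12  →  {r0:0, r1:5, r2:8, r3:1, r4:13, r5:8}  ⟨branch taken⟩
[9] nor  r3, r1, r5  →  {r0:0, r1:5, r2:8, r3:65522, r4:13, r5:8}
[12] add  r5, r4, r1  →  {r0:0, r1:5, r2:8, r3:65522, r4:13, r5:18}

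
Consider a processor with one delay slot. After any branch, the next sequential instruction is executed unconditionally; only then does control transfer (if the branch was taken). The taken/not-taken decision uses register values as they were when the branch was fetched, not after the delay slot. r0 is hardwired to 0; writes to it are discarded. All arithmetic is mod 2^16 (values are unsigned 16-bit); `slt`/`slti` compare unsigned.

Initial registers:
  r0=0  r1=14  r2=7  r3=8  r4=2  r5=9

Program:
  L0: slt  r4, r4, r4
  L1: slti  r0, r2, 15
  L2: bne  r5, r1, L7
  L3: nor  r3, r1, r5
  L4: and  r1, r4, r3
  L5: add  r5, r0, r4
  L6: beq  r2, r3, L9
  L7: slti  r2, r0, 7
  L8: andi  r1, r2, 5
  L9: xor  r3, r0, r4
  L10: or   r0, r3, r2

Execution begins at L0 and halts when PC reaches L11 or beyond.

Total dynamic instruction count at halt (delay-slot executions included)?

#0 slt  r4, r4, r4 ; 0/14/7/8/0/9
#1 slti  r0, r2, 15 ; 0/14/7/8/0/9
#2 bne  r5, r1, L7 ; 0/14/7/8/0/9 ; →target
#3 nor  r3, r1, r5 ; 0/14/7/65520/0/9
#7 slti  r2, r0, 7 ; 0/14/1/65520/0/9
#8 andi  r1, r2, 5 ; 0/1/1/65520/0/9
#9 xor  r3, r0, r4 ; 0/1/1/0/0/9
#10 or   r0, r3, r2 ; 0/1/1/0/0/9

8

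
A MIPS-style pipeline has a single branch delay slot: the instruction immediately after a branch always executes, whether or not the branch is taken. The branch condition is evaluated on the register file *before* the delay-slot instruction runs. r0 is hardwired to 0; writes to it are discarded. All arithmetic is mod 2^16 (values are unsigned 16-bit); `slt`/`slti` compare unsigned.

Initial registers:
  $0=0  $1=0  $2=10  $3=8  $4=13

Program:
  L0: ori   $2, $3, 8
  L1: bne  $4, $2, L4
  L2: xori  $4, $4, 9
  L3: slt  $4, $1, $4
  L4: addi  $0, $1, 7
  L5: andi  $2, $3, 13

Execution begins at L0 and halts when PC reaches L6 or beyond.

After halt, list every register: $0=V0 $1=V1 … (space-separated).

[0] ori   $2, $3, 8  →  {$0:0, $1:0, $2:8, $3:8, $4:13}
[1] bne  $4, $2, L4  →  {$0:0, $1:0, $2:8, $3:8, $4:13}  ⟨branch taken⟩
[2] xori  $4, $4, 9  →  {$0:0, $1:0, $2:8, $3:8, $4:4}
[4] addi  $0, $1, 7  →  {$0:0, $1:0, $2:8, $3:8, $4:4}
[5] andi  $2, $3, 13  →  {$0:0, $1:0, $2:8, $3:8, $4:4}

$0=0 $1=0 $2=8 $3=8 $4=4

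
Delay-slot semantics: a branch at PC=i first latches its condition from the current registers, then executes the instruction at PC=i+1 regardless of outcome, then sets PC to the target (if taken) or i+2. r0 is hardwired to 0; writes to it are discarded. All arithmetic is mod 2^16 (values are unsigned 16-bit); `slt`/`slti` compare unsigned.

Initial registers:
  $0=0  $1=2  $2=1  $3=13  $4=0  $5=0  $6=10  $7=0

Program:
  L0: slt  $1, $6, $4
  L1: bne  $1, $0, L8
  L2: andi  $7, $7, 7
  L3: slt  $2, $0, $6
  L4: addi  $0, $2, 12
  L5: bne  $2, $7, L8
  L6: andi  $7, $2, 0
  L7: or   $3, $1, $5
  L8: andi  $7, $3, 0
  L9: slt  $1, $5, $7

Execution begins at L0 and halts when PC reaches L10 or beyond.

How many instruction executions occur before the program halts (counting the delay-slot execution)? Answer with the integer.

9

#0 slt  $1, $6, $4 ; 0/0/1/13/0/0/10/0
#1 bne  $1, $0, L8 ; 0/0/1/13/0/0/10/0 ; →fallthru
#2 andi  $7, $7, 7 ; 0/0/1/13/0/0/10/0
#3 slt  $2, $0, $6 ; 0/0/1/13/0/0/10/0
#4 addi  $0, $2, 12 ; 0/0/1/13/0/0/10/0
#5 bne  $2, $7, L8 ; 0/0/1/13/0/0/10/0 ; →target
#6 andi  $7, $2, 0 ; 0/0/1/13/0/0/10/0
#8 andi  $7, $3, 0 ; 0/0/1/13/0/0/10/0
#9 slt  $1, $5, $7 ; 0/0/1/13/0/0/10/0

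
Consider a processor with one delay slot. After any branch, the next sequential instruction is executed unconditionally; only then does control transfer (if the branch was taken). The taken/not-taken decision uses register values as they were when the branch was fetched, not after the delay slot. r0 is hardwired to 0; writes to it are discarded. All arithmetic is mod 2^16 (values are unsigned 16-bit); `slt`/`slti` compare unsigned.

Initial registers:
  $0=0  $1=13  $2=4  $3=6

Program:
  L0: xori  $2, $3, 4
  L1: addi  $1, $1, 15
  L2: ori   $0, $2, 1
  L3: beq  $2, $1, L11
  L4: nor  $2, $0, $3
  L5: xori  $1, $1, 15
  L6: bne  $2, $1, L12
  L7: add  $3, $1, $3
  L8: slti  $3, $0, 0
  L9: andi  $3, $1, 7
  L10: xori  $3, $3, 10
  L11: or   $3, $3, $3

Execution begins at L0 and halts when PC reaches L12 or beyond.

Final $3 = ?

  step pc=0: xori  $2, $3, 4  regs=(0,13,2,6)
  step pc=1: addi  $1, $1, 15  regs=(0,28,2,6)
  step pc=2: ori   $0, $2, 1  regs=(0,28,2,6)
  step pc=3: beq  $2, $1, L11  cond=F  regs=(0,28,2,6)
  step pc=4: nor  $2, $0, $3  regs=(0,28,65529,6)
  step pc=5: xori  $1, $1, 15  regs=(0,19,65529,6)
  step pc=6: bne  $2, $1, L12  cond=T  regs=(0,19,65529,6)
  step pc=7: add  $3, $1, $3  regs=(0,19,65529,25)

25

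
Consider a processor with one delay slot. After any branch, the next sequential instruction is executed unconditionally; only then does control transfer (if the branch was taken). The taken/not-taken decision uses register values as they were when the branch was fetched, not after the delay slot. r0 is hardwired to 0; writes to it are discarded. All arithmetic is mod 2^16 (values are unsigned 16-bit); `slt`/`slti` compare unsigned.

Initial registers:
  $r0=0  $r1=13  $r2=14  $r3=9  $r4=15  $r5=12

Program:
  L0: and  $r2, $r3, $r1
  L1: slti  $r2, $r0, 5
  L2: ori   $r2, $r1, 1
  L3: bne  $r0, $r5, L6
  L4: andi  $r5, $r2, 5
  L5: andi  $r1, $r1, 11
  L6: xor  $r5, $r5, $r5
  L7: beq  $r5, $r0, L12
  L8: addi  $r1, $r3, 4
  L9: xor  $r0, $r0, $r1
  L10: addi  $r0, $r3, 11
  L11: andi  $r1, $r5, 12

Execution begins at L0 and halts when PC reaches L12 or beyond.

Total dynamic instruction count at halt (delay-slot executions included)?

8

  step pc=0: and  $r2, $r3, $r1  regs=(0,13,9,9,15,12)
  step pc=1: slti  $r2, $r0, 5  regs=(0,13,1,9,15,12)
  step pc=2: ori   $r2, $r1, 1  regs=(0,13,13,9,15,12)
  step pc=3: bne  $r0, $r5, L6  cond=T  regs=(0,13,13,9,15,12)
  step pc=4: andi  $r5, $r2, 5  regs=(0,13,13,9,15,5)
  step pc=6: xor  $r5, $r5, $r5  regs=(0,13,13,9,15,0)
  step pc=7: beq  $r5, $r0, L12  cond=T  regs=(0,13,13,9,15,0)
  step pc=8: addi  $r1, $r3, 4  regs=(0,13,13,9,15,0)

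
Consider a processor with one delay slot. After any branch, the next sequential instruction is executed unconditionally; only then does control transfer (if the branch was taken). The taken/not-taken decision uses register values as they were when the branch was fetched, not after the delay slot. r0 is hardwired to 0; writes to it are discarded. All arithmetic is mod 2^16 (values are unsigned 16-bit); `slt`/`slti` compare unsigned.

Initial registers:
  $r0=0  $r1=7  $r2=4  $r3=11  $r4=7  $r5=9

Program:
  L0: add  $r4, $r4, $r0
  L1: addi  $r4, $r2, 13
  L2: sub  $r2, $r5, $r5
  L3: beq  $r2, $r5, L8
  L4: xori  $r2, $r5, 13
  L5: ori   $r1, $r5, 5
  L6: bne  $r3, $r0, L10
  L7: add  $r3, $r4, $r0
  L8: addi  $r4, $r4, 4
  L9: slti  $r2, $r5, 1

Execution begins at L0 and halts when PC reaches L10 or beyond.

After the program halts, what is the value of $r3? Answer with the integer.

  step pc=0: add  $r4, $r4, $r0  regs=(0,7,4,11,7,9)
  step pc=1: addi  $r4, $r2, 13  regs=(0,7,4,11,17,9)
  step pc=2: sub  $r2, $r5, $r5  regs=(0,7,0,11,17,9)
  step pc=3: beq  $r2, $r5, L8  cond=F  regs=(0,7,0,11,17,9)
  step pc=4: xori  $r2, $r5, 13  regs=(0,7,4,11,17,9)
  step pc=5: ori   $r1, $r5, 5  regs=(0,13,4,11,17,9)
  step pc=6: bne  $r3, $r0, L10  cond=T  regs=(0,13,4,11,17,9)
  step pc=7: add  $r3, $r4, $r0  regs=(0,13,4,17,17,9)

17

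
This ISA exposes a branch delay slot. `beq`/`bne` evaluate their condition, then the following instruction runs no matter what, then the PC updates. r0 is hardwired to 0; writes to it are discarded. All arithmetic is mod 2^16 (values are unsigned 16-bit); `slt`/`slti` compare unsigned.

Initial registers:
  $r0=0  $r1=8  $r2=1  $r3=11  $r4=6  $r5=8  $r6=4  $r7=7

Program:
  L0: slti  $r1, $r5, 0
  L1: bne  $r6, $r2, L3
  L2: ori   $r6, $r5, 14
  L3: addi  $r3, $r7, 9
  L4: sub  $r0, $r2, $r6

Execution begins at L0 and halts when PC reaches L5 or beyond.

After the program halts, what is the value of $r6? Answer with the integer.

14

[0] slti  $r1, $r5, 0  →  {$r0:0, $r1:0, $r2:1, $r3:11, $r4:6, $r5:8, $r6:4, $r7:7}
[1] bne  $r6, $r2, L3  →  {$r0:0, $r1:0, $r2:1, $r3:11, $r4:6, $r5:8, $r6:4, $r7:7}  ⟨branch taken⟩
[2] ori   $r6, $r5, 14  →  {$r0:0, $r1:0, $r2:1, $r3:11, $r4:6, $r5:8, $r6:14, $r7:7}
[3] addi  $r3, $r7, 9  →  {$r0:0, $r1:0, $r2:1, $r3:16, $r4:6, $r5:8, $r6:14, $r7:7}
[4] sub  $r0, $r2, $r6  →  {$r0:0, $r1:0, $r2:1, $r3:16, $r4:6, $r5:8, $r6:14, $r7:7}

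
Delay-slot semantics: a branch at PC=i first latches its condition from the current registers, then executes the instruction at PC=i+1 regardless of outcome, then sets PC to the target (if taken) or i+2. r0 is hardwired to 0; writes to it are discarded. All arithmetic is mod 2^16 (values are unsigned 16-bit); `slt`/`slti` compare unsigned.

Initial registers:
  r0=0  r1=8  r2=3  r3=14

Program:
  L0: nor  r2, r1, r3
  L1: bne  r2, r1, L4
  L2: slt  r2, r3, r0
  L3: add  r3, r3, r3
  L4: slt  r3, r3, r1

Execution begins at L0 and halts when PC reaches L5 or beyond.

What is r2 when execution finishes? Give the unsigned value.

0

  step pc=0: nor  r2, r1, r3  regs=(0,8,65521,14)
  step pc=1: bne  r2, r1, L4  cond=T  regs=(0,8,65521,14)
  step pc=2: slt  r2, r3, r0  regs=(0,8,0,14)
  step pc=4: slt  r3, r3, r1  regs=(0,8,0,0)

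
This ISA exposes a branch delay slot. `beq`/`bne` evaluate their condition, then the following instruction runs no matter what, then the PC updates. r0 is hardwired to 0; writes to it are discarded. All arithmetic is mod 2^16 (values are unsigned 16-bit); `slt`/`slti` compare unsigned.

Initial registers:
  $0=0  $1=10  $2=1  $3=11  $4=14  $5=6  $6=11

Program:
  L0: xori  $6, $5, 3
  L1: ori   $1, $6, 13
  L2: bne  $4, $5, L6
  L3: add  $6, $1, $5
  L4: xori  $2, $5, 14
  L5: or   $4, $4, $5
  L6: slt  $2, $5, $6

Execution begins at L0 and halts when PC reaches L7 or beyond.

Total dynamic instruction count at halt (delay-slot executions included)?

[0] xori  $6, $5, 3  →  {$0:0, $1:10, $2:1, $3:11, $4:14, $5:6, $6:5}
[1] ori   $1, $6, 13  →  {$0:0, $1:13, $2:1, $3:11, $4:14, $5:6, $6:5}
[2] bne  $4, $5, L6  →  {$0:0, $1:13, $2:1, $3:11, $4:14, $5:6, $6:5}  ⟨branch taken⟩
[3] add  $6, $1, $5  →  {$0:0, $1:13, $2:1, $3:11, $4:14, $5:6, $6:19}
[6] slt  $2, $5, $6  →  {$0:0, $1:13, $2:1, $3:11, $4:14, $5:6, $6:19}

5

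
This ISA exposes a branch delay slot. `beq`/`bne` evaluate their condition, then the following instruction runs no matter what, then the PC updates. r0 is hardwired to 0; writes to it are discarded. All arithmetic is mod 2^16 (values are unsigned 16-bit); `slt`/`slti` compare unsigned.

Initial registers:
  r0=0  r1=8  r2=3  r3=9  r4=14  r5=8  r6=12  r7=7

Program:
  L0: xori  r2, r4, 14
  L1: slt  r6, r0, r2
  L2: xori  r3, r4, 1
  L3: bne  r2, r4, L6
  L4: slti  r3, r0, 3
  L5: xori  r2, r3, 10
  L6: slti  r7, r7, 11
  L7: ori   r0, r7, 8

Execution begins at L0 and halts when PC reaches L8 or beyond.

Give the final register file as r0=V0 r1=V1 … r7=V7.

PC=0  xori  r2, r4, 14       | r0=0 r1=8 r2=0 r3=9 r4=14 r5=8 r6=12 r7=7
PC=1  slt  r6, r0, r2        | r0=0 r1=8 r2=0 r3=9 r4=14 r5=8 r6=0 r7=7
PC=2  xori  r3, r4, 1        | r0=0 r1=8 r2=0 r3=15 r4=14 r5=8 r6=0 r7=7
PC=3  bne  r2, r4, L6        | r0=0 r1=8 r2=0 r3=15 r4=14 r5=8 r6=0 r7=7  [TAKEN]
PC=4  slti  r3, r0, 3        | r0=0 r1=8 r2=0 r3=1 r4=14 r5=8 r6=0 r7=7
PC=6  slti  r7, r7, 11       | r0=0 r1=8 r2=0 r3=1 r4=14 r5=8 r6=0 r7=1
PC=7  ori   r0, r7, 8        | r0=0 r1=8 r2=0 r3=1 r4=14 r5=8 r6=0 r7=1

r0=0 r1=8 r2=0 r3=1 r4=14 r5=8 r6=0 r7=1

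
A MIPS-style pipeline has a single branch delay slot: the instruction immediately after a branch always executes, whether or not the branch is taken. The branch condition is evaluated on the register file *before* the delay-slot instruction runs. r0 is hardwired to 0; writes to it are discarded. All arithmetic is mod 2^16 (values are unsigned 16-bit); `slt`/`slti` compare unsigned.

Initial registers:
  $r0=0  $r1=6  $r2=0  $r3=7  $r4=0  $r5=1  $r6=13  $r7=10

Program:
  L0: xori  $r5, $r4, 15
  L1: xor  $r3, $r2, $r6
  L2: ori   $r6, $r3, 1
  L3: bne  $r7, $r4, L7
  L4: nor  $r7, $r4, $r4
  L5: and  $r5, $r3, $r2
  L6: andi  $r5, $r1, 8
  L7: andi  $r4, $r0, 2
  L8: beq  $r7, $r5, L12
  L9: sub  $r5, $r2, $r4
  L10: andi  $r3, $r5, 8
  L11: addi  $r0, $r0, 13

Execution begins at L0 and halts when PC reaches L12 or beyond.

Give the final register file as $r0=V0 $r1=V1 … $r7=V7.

$r0=0 $r1=6 $r2=0 $r3=0 $r4=0 $r5=0 $r6=13 $r7=65535

#0 xori  $r5, $r4, 15 ; 0/6/0/7/0/15/13/10
#1 xor  $r3, $r2, $r6 ; 0/6/0/13/0/15/13/10
#2 ori   $r6, $r3, 1 ; 0/6/0/13/0/15/13/10
#3 bne  $r7, $r4, L7 ; 0/6/0/13/0/15/13/10 ; →target
#4 nor  $r7, $r4, $r4 ; 0/6/0/13/0/15/13/65535
#7 andi  $r4, $r0, 2 ; 0/6/0/13/0/15/13/65535
#8 beq  $r7, $r5, L12 ; 0/6/0/13/0/15/13/65535 ; →fallthru
#9 sub  $r5, $r2, $r4 ; 0/6/0/13/0/0/13/65535
#10 andi  $r3, $r5, 8 ; 0/6/0/0/0/0/13/65535
#11 addi  $r0, $r0, 13 ; 0/6/0/0/0/0/13/65535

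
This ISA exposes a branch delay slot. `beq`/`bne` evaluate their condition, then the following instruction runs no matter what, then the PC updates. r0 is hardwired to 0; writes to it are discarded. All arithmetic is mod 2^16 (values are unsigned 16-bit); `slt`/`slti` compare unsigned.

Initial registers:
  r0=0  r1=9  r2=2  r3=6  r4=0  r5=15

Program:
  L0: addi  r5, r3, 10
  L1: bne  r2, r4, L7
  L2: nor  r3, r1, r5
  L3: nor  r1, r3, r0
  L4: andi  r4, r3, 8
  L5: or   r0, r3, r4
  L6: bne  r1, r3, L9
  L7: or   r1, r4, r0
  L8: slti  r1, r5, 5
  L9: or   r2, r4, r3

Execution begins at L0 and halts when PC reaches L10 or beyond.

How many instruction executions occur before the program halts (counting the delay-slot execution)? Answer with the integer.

[0] addi  r5, r3, 10  →  {r0:0, r1:9, r2:2, r3:6, r4:0, r5:16}
[1] bne  r2, r4, L7  →  {r0:0, r1:9, r2:2, r3:6, r4:0, r5:16}  ⟨branch taken⟩
[2] nor  r3, r1, r5  →  {r0:0, r1:9, r2:2, r3:65510, r4:0, r5:16}
[7] or   r1, r4, r0  →  {r0:0, r1:0, r2:2, r3:65510, r4:0, r5:16}
[8] slti  r1, r5, 5  →  {r0:0, r1:0, r2:2, r3:65510, r4:0, r5:16}
[9] or   r2, r4, r3  →  {r0:0, r1:0, r2:65510, r3:65510, r4:0, r5:16}

6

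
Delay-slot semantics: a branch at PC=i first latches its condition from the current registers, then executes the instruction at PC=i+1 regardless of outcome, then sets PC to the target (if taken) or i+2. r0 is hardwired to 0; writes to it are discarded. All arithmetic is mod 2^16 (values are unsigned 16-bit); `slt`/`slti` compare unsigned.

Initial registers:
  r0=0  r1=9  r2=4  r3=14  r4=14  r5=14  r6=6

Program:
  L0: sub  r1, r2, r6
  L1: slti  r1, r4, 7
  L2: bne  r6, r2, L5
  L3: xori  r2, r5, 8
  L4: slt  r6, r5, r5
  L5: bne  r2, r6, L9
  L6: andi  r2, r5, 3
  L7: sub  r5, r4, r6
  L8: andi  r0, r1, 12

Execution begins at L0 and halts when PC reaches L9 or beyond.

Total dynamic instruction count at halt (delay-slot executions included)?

PC=0  sub  r1, r2, r6        | r0=0 r1=65534 r2=4 r3=14 r4=14 r5=14 r6=6
PC=1  slti  r1, r4, 7        | r0=0 r1=0 r2=4 r3=14 r4=14 r5=14 r6=6
PC=2  bne  r6, r2, L5        | r0=0 r1=0 r2=4 r3=14 r4=14 r5=14 r6=6  [TAKEN]
PC=3  xori  r2, r5, 8        | r0=0 r1=0 r2=6 r3=14 r4=14 r5=14 r6=6
PC=5  bne  r2, r6, L9        | r0=0 r1=0 r2=6 r3=14 r4=14 r5=14 r6=6  [not taken]
PC=6  andi  r2, r5, 3        | r0=0 r1=0 r2=2 r3=14 r4=14 r5=14 r6=6
PC=7  sub  r5, r4, r6        | r0=0 r1=0 r2=2 r3=14 r4=14 r5=8 r6=6
PC=8  andi  r0, r1, 12       | r0=0 r1=0 r2=2 r3=14 r4=14 r5=8 r6=6

8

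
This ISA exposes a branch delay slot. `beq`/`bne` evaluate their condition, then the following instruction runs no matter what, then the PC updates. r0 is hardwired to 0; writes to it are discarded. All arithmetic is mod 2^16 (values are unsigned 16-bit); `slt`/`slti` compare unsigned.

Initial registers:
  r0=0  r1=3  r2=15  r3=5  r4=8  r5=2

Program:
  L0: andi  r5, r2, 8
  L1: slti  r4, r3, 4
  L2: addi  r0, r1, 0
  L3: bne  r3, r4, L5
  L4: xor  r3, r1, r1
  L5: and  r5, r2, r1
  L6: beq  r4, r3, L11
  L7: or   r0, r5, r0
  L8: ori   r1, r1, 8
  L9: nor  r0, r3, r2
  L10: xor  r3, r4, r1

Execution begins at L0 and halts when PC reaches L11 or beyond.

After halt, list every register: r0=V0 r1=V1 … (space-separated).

PC=0  andi  r5, r2, 8        | r0=0 r1=3 r2=15 r3=5 r4=8 r5=8
PC=1  slti  r4, r3, 4        | r0=0 r1=3 r2=15 r3=5 r4=0 r5=8
PC=2  addi  r0, r1, 0        | r0=0 r1=3 r2=15 r3=5 r4=0 r5=8
PC=3  bne  r3, r4, L5        | r0=0 r1=3 r2=15 r3=5 r4=0 r5=8  [TAKEN]
PC=4  xor  r3, r1, r1        | r0=0 r1=3 r2=15 r3=0 r4=0 r5=8
PC=5  and  r5, r2, r1        | r0=0 r1=3 r2=15 r3=0 r4=0 r5=3
PC=6  beq  r4, r3, L11       | r0=0 r1=3 r2=15 r3=0 r4=0 r5=3  [TAKEN]
PC=7  or   r0, r5, r0        | r0=0 r1=3 r2=15 r3=0 r4=0 r5=3

r0=0 r1=3 r2=15 r3=0 r4=0 r5=3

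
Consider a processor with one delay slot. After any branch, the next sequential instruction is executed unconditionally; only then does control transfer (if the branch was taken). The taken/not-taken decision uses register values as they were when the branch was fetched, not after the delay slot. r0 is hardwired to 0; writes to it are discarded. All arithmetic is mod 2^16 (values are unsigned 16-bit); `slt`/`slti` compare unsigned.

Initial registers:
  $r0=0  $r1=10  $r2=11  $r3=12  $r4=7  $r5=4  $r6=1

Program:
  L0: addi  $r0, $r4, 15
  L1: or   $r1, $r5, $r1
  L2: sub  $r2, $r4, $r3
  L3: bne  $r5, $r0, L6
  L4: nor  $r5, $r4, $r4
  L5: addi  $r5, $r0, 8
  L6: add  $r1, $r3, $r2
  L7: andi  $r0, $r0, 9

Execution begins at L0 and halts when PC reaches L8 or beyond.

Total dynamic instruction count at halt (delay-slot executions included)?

#0 addi  $r0, $r4, 15 ; 0/10/11/12/7/4/1
#1 or   $r1, $r5, $r1 ; 0/14/11/12/7/4/1
#2 sub  $r2, $r4, $r3 ; 0/14/65531/12/7/4/1
#3 bne  $r5, $r0, L6 ; 0/14/65531/12/7/4/1 ; →target
#4 nor  $r5, $r4, $r4 ; 0/14/65531/12/7/65528/1
#6 add  $r1, $r3, $r2 ; 0/7/65531/12/7/65528/1
#7 andi  $r0, $r0, 9 ; 0/7/65531/12/7/65528/1

7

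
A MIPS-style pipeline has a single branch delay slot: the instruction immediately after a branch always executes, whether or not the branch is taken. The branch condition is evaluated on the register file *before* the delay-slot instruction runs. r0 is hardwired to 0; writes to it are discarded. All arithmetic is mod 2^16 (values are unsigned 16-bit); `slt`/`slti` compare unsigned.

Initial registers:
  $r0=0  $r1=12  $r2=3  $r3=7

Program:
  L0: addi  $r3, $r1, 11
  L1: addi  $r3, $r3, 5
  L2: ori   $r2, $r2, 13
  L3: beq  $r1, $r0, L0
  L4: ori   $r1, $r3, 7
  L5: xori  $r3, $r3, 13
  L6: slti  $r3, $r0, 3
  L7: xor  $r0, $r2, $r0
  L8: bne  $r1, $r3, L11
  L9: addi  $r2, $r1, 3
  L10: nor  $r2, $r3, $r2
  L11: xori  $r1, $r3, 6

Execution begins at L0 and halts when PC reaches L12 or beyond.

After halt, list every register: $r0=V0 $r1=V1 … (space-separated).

PC=0  addi  $r3, $r1, 11     | $r0=0 $r1=12 $r2=3 $r3=23
PC=1  addi  $r3, $r3, 5      | $r0=0 $r1=12 $r2=3 $r3=28
PC=2  ori   $r2, $r2, 13     | $r0=0 $r1=12 $r2=15 $r3=28
PC=3  beq  $r1, $r0, L0      | $r0=0 $r1=12 $r2=15 $r3=28  [not taken]
PC=4  ori   $r1, $r3, 7      | $r0=0 $r1=31 $r2=15 $r3=28
PC=5  xori  $r3, $r3, 13     | $r0=0 $r1=31 $r2=15 $r3=17
PC=6  slti  $r3, $r0, 3      | $r0=0 $r1=31 $r2=15 $r3=1
PC=7  xor  $r0, $r2, $r0     | $r0=0 $r1=31 $r2=15 $r3=1
PC=8  bne  $r1, $r3, L11     | $r0=0 $r1=31 $r2=15 $r3=1  [TAKEN]
PC=9  addi  $r2, $r1, 3      | $r0=0 $r1=31 $r2=34 $r3=1
PC=11 xori  $r1, $r3, 6      | $r0=0 $r1=7 $r2=34 $r3=1

$r0=0 $r1=7 $r2=34 $r3=1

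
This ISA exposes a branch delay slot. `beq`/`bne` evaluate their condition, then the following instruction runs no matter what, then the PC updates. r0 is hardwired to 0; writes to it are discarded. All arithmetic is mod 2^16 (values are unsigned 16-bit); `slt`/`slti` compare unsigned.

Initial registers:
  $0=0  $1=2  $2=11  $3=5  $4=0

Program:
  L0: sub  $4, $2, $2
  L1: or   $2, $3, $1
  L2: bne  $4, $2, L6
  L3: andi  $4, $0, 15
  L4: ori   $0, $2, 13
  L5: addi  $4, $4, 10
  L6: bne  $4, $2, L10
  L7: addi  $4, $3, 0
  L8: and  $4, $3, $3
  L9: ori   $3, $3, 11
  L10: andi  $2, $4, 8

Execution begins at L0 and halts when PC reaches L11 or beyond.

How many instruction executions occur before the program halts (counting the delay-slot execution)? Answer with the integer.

#0 sub  $4, $2, $2 ; 0/2/11/5/0
#1 or   $2, $3, $1 ; 0/2/7/5/0
#2 bne  $4, $2, L6 ; 0/2/7/5/0 ; →target
#3 andi  $4, $0, 15 ; 0/2/7/5/0
#6 bne  $4, $2, L10 ; 0/2/7/5/0 ; →target
#7 addi  $4, $3, 0 ; 0/2/7/5/5
#10 andi  $2, $4, 8 ; 0/2/0/5/5

7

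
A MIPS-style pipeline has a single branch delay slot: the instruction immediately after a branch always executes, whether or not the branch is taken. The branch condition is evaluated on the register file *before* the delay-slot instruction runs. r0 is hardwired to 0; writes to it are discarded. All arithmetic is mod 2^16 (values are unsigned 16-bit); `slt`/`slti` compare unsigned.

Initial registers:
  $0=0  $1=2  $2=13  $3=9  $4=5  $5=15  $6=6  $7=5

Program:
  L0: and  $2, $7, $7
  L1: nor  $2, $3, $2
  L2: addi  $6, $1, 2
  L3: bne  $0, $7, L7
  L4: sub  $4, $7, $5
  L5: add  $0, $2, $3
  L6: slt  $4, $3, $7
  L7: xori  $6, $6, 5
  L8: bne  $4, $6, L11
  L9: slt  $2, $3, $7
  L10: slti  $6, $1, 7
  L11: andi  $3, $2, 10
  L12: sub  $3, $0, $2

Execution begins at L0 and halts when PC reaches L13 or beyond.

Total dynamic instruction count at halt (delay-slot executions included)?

10

  step pc=0: and  $2, $7, $7  regs=(0,2,5,9,5,15,6,5)
  step pc=1: nor  $2, $3, $2  regs=(0,2,65522,9,5,15,6,5)
  step pc=2: addi  $6, $1, 2  regs=(0,2,65522,9,5,15,4,5)
  step pc=3: bne  $0, $7, L7  cond=T  regs=(0,2,65522,9,5,15,4,5)
  step pc=4: sub  $4, $7, $5  regs=(0,2,65522,9,65526,15,4,5)
  step pc=7: xori  $6, $6, 5  regs=(0,2,65522,9,65526,15,1,5)
  step pc=8: bne  $4, $6, L11  cond=T  regs=(0,2,65522,9,65526,15,1,5)
  step pc=9: slt  $2, $3, $7  regs=(0,2,0,9,65526,15,1,5)
  step pc=11: andi  $3, $2, 10  regs=(0,2,0,0,65526,15,1,5)
  step pc=12: sub  $3, $0, $2  regs=(0,2,0,0,65526,15,1,5)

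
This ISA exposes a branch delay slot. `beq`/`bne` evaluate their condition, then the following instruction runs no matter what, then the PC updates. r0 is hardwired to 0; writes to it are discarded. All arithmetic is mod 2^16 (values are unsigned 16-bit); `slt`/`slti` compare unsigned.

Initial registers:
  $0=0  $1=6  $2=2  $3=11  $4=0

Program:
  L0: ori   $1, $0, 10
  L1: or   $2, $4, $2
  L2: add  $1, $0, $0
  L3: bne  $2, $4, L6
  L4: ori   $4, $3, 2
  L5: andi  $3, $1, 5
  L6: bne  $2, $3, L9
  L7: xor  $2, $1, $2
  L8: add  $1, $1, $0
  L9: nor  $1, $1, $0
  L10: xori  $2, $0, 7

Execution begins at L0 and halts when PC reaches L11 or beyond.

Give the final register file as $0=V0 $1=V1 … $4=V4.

$0=0 $1=65535 $2=7 $3=11 $4=11

[0] ori   $1, $0, 10  →  {$0:0, $1:10, $2:2, $3:11, $4:0}
[1] or   $2, $4, $2  →  {$0:0, $1:10, $2:2, $3:11, $4:0}
[2] add  $1, $0, $0  →  {$0:0, $1:0, $2:2, $3:11, $4:0}
[3] bne  $2, $4, L6  →  {$0:0, $1:0, $2:2, $3:11, $4:0}  ⟨branch taken⟩
[4] ori   $4, $3, 2  →  {$0:0, $1:0, $2:2, $3:11, $4:11}
[6] bne  $2, $3, L9  →  {$0:0, $1:0, $2:2, $3:11, $4:11}  ⟨branch taken⟩
[7] xor  $2, $1, $2  →  {$0:0, $1:0, $2:2, $3:11, $4:11}
[9] nor  $1, $1, $0  →  {$0:0, $1:65535, $2:2, $3:11, $4:11}
[10] xori  $2, $0, 7  →  {$0:0, $1:65535, $2:7, $3:11, $4:11}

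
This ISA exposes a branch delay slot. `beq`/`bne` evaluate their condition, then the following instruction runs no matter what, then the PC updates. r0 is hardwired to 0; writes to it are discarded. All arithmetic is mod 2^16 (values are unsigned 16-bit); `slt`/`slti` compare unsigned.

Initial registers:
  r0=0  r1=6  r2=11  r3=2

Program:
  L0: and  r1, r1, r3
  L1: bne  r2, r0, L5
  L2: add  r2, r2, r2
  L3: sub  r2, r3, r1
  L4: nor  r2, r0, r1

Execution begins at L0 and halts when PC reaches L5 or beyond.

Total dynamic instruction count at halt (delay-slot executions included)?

#0 and  r1, r1, r3 ; 0/2/11/2
#1 bne  r2, r0, L5 ; 0/2/11/2 ; →target
#2 add  r2, r2, r2 ; 0/2/22/2

3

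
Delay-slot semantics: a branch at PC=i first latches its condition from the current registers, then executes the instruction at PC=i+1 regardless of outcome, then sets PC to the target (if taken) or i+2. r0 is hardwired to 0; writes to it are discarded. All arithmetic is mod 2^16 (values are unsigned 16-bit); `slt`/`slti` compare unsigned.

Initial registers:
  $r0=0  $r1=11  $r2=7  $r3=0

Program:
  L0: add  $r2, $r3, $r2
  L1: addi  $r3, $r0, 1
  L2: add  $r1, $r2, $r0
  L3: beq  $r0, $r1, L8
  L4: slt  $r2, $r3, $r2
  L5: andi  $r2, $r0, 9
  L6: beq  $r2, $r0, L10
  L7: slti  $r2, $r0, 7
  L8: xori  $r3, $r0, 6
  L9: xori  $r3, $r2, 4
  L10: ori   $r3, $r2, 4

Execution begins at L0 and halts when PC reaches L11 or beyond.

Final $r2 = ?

1

PC=0  add  $r2, $r3, $r2     | $r0=0 $r1=11 $r2=7 $r3=0
PC=1  addi  $r3, $r0, 1      | $r0=0 $r1=11 $r2=7 $r3=1
PC=2  add  $r1, $r2, $r0     | $r0=0 $r1=7 $r2=7 $r3=1
PC=3  beq  $r0, $r1, L8      | $r0=0 $r1=7 $r2=7 $r3=1  [not taken]
PC=4  slt  $r2, $r3, $r2     | $r0=0 $r1=7 $r2=1 $r3=1
PC=5  andi  $r2, $r0, 9      | $r0=0 $r1=7 $r2=0 $r3=1
PC=6  beq  $r2, $r0, L10     | $r0=0 $r1=7 $r2=0 $r3=1  [TAKEN]
PC=7  slti  $r2, $r0, 7      | $r0=0 $r1=7 $r2=1 $r3=1
PC=10 ori   $r3, $r2, 4      | $r0=0 $r1=7 $r2=1 $r3=5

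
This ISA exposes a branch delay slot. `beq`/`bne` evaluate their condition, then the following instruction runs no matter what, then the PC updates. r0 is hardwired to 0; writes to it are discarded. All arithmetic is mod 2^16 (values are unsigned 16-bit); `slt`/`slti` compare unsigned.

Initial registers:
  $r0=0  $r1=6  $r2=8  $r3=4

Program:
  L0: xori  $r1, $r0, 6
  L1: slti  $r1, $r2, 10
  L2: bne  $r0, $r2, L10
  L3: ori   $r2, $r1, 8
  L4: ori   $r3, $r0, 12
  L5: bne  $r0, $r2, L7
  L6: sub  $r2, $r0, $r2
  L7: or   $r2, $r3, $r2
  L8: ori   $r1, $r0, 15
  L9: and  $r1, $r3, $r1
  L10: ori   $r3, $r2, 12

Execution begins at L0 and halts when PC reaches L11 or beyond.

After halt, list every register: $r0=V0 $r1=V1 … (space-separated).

$r0=0 $r1=1 $r2=9 $r3=13

  step pc=0: xori  $r1, $r0, 6  regs=(0,6,8,4)
  step pc=1: slti  $r1, $r2, 10  regs=(0,1,8,4)
  step pc=2: bne  $r0, $r2, L10  cond=T  regs=(0,1,8,4)
  step pc=3: ori   $r2, $r1, 8  regs=(0,1,9,4)
  step pc=10: ori   $r3, $r2, 12  regs=(0,1,9,13)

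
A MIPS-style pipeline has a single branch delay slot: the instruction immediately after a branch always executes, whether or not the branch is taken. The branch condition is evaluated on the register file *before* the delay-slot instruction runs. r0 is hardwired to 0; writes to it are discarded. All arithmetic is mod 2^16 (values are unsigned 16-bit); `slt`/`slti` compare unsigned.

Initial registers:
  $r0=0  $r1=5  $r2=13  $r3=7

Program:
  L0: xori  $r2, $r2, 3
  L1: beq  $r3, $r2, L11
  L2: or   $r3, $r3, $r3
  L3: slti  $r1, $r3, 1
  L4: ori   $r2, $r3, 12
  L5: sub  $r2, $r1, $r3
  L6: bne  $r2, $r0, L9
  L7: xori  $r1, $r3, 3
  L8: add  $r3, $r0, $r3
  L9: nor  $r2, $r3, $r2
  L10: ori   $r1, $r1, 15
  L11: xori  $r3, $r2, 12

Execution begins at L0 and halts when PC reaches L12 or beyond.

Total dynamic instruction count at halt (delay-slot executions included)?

PC=0  xori  $r2, $r2, 3      | $r0=0 $r1=5 $r2=14 $r3=7
PC=1  beq  $r3, $r2, L11     | $r0=0 $r1=5 $r2=14 $r3=7  [not taken]
PC=2  or   $r3, $r3, $r3     | $r0=0 $r1=5 $r2=14 $r3=7
PC=3  slti  $r1, $r3, 1      | $r0=0 $r1=0 $r2=14 $r3=7
PC=4  ori   $r2, $r3, 12     | $r0=0 $r1=0 $r2=15 $r3=7
PC=5  sub  $r2, $r1, $r3     | $r0=0 $r1=0 $r2=65529 $r3=7
PC=6  bne  $r2, $r0, L9      | $r0=0 $r1=0 $r2=65529 $r3=7  [TAKEN]
PC=7  xori  $r1, $r3, 3      | $r0=0 $r1=4 $r2=65529 $r3=7
PC=9  nor  $r2, $r3, $r2     | $r0=0 $r1=4 $r2=0 $r3=7
PC=10 ori   $r1, $r1, 15     | $r0=0 $r1=15 $r2=0 $r3=7
PC=11 xori  $r3, $r2, 12     | $r0=0 $r1=15 $r2=0 $r3=12

11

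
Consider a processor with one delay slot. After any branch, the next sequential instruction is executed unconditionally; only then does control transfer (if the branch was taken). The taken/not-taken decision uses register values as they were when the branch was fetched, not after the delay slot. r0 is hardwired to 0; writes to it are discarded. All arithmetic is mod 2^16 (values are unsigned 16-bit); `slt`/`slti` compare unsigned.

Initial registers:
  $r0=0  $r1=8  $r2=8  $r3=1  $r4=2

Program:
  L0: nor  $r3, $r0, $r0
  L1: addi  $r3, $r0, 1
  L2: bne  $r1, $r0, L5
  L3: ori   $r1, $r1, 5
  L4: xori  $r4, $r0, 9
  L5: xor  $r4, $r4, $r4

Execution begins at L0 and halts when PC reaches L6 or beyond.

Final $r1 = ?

  step pc=0: nor  $r3, $r0, $r0  regs=(0,8,8,65535,2)
  step pc=1: addi  $r3, $r0, 1  regs=(0,8,8,1,2)
  step pc=2: bne  $r1, $r0, L5  cond=T  regs=(0,8,8,1,2)
  step pc=3: ori   $r1, $r1, 5  regs=(0,13,8,1,2)
  step pc=5: xor  $r4, $r4, $r4  regs=(0,13,8,1,0)

13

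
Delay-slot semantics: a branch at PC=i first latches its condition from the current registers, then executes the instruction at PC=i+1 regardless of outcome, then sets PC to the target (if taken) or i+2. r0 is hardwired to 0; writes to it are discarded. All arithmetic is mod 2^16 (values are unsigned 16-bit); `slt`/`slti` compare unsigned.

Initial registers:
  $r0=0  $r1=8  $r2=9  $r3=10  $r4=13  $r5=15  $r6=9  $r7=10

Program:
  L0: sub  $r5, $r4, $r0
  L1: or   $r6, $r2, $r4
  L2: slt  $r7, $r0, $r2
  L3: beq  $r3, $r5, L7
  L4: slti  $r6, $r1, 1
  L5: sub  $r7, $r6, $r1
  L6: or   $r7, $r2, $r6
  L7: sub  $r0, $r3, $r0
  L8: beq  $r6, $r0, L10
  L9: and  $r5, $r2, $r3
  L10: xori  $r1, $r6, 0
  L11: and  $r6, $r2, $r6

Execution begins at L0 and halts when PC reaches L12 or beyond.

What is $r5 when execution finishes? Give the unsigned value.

8

#0 sub  $r5, $r4, $r0 ; 0/8/9/10/13/13/9/10
#1 or   $r6, $r2, $r4 ; 0/8/9/10/13/13/13/10
#2 slt  $r7, $r0, $r2 ; 0/8/9/10/13/13/13/1
#3 beq  $r3, $r5, L7 ; 0/8/9/10/13/13/13/1 ; →fallthru
#4 slti  $r6, $r1, 1 ; 0/8/9/10/13/13/0/1
#5 sub  $r7, $r6, $r1 ; 0/8/9/10/13/13/0/65528
#6 or   $r7, $r2, $r6 ; 0/8/9/10/13/13/0/9
#7 sub  $r0, $r3, $r0 ; 0/8/9/10/13/13/0/9
#8 beq  $r6, $r0, L10 ; 0/8/9/10/13/13/0/9 ; →target
#9 and  $r5, $r2, $r3 ; 0/8/9/10/13/8/0/9
#10 xori  $r1, $r6, 0 ; 0/0/9/10/13/8/0/9
#11 and  $r6, $r2, $r6 ; 0/0/9/10/13/8/0/9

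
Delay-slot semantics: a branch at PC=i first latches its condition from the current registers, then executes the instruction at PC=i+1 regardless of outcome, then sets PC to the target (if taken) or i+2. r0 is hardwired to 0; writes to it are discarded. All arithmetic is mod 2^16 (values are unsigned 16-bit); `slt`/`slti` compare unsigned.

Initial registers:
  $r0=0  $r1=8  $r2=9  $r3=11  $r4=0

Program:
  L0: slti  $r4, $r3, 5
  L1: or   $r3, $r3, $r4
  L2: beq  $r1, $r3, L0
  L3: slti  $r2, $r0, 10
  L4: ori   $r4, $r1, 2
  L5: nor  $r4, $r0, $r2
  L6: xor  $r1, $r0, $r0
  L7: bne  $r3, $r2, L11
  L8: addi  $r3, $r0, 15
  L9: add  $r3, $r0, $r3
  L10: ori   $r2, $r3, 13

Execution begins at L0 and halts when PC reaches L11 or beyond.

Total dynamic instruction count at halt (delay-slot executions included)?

[0] slti  $r4, $r3, 5  →  {$r0:0, $r1:8, $r2:9, $r3:11, $r4:0}
[1] or   $r3, $r3, $r4  →  {$r0:0, $r1:8, $r2:9, $r3:11, $r4:0}
[2] beq  $r1, $r3, L0  →  {$r0:0, $r1:8, $r2:9, $r3:11, $r4:0}  ⟨branch fallthrough⟩
[3] slti  $r2, $r0, 10  →  {$r0:0, $r1:8, $r2:1, $r3:11, $r4:0}
[4] ori   $r4, $r1, 2  →  {$r0:0, $r1:8, $r2:1, $r3:11, $r4:10}
[5] nor  $r4, $r0, $r2  →  {$r0:0, $r1:8, $r2:1, $r3:11, $r4:65534}
[6] xor  $r1, $r0, $r0  →  {$r0:0, $r1:0, $r2:1, $r3:11, $r4:65534}
[7] bne  $r3, $r2, L11  →  {$r0:0, $r1:0, $r2:1, $r3:11, $r4:65534}  ⟨branch taken⟩
[8] addi  $r3, $r0, 15  →  {$r0:0, $r1:0, $r2:1, $r3:15, $r4:65534}

9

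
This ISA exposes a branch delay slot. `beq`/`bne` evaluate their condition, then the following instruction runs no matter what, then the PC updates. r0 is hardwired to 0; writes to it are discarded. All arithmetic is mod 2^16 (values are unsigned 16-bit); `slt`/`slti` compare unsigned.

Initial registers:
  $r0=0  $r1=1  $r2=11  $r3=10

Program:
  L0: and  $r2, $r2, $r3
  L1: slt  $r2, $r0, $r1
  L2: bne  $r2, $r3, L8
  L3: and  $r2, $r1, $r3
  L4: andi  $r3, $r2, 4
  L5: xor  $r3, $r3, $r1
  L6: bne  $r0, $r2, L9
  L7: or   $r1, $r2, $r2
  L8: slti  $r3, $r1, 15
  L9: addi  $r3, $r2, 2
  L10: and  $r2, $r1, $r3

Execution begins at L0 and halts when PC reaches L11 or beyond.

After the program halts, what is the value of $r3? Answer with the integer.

PC=0  and  $r2, $r2, $r3     | $r0=0 $r1=1 $r2=10 $r3=10
PC=1  slt  $r2, $r0, $r1     | $r0=0 $r1=1 $r2=1 $r3=10
PC=2  bne  $r2, $r3, L8      | $r0=0 $r1=1 $r2=1 $r3=10  [TAKEN]
PC=3  and  $r2, $r1, $r3     | $r0=0 $r1=1 $r2=0 $r3=10
PC=8  slti  $r3, $r1, 15     | $r0=0 $r1=1 $r2=0 $r3=1
PC=9  addi  $r3, $r2, 2      | $r0=0 $r1=1 $r2=0 $r3=2
PC=10 and  $r2, $r1, $r3     | $r0=0 $r1=1 $r2=0 $r3=2

2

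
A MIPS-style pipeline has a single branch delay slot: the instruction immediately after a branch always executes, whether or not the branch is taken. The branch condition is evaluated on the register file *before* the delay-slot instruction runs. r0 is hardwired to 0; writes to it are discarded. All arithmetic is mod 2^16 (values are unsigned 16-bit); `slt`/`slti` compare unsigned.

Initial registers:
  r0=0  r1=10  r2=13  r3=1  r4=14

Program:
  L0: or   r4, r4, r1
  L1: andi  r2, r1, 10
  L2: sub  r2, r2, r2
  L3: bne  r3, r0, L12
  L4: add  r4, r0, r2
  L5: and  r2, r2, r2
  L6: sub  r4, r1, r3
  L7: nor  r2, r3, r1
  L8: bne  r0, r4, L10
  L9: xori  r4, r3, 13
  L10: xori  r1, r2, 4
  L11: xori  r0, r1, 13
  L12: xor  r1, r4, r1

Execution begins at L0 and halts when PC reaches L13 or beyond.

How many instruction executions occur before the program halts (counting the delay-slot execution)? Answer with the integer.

  step pc=0: or   r4, r4, r1  regs=(0,10,13,1,14)
  step pc=1: andi  r2, r1, 10  regs=(0,10,10,1,14)
  step pc=2: sub  r2, r2, r2  regs=(0,10,0,1,14)
  step pc=3: bne  r3, r0, L12  cond=T  regs=(0,10,0,1,14)
  step pc=4: add  r4, r0, r2  regs=(0,10,0,1,0)
  step pc=12: xor  r1, r4, r1  regs=(0,10,0,1,0)

6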